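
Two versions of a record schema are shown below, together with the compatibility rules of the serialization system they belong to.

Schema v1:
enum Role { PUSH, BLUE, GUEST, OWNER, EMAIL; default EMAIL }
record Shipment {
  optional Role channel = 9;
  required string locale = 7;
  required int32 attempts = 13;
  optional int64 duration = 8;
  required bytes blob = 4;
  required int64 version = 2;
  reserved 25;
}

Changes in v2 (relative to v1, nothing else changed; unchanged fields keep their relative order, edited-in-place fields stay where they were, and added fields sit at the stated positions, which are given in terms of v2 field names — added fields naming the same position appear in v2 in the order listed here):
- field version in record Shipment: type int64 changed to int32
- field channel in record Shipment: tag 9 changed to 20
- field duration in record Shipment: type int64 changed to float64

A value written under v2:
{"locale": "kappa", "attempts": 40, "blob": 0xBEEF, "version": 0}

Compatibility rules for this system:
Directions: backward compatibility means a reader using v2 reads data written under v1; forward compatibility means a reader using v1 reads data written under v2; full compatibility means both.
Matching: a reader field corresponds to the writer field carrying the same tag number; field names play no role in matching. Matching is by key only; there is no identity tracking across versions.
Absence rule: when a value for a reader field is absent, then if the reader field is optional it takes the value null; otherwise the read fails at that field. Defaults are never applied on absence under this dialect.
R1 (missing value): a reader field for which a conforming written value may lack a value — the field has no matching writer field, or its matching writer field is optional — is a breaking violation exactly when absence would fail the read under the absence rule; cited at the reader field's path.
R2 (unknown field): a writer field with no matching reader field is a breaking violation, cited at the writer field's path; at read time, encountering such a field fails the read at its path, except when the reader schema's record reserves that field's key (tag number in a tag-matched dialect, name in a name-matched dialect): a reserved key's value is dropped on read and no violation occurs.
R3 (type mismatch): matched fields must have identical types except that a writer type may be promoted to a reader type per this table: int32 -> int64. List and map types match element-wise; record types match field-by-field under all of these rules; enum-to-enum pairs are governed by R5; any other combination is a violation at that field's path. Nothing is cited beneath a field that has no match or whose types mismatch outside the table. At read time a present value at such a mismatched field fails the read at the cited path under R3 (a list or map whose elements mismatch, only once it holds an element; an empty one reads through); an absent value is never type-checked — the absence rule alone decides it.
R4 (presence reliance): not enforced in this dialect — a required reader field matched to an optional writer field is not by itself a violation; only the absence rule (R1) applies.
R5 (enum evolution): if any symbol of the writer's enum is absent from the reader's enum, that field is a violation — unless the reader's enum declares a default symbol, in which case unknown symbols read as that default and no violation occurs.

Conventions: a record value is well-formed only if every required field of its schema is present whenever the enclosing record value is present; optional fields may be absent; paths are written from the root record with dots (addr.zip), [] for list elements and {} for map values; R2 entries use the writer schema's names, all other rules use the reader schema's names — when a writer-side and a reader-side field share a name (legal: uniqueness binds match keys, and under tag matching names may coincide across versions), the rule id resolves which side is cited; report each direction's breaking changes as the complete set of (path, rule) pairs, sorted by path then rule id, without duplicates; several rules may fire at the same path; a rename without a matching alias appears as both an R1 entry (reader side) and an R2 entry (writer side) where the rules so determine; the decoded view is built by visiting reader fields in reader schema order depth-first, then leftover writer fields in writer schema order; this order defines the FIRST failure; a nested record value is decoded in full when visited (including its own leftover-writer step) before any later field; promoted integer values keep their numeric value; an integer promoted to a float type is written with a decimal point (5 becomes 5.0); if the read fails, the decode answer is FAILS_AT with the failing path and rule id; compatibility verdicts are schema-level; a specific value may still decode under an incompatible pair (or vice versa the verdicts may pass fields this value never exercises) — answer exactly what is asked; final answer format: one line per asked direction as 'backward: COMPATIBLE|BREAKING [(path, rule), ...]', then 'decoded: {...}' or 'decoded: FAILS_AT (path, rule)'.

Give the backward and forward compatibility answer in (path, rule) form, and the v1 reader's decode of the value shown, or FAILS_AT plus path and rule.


each type pair in Shipment: writer, then reader
backward for Shipment (reader v2, writer v1):
  channel has no writer counterpart
  locale: paired with writer locale (string -> string; writer required)
  attempts: paired with writer attempts (int32 -> int32; writer required)
  duration: paired with writer duration (int64 -> float64; writer optional)
  blob: paired with writer blob (bytes -> bytes; writer required)
  version: paired with writer version (int64 -> int32; writer required)
  leftover writer field: channel
  violation R2 at channel
  violation R3 at duration
  violation R3 at version
  => 3 violation(s): backward is BREAKING for Shipment
forward for Shipment (reader v1, writer v2):
  channel has no writer counterpart
  locale: paired with writer locale (string -> string; writer required)
  attempts: paired with writer attempts (int32 -> int32; writer required)
  duration: paired with writer duration (float64 -> int64; writer optional)
  blob: paired with writer blob (bytes -> bytes; writer required)
  version: paired with writer version (int32 -> int64; writer required)
  leftover writer field: channel
  violation R2 at channel
  violation R3 at duration
  => 2 violation(s): forward is BREAKING for Shipment
decode (reader v1):
  channel := null (not supplied -> null)
  locale := "kappa"
  attempts := 40
  duration := null (not supplied -> null)
  blob := 0xBEEF
  version := 0 (int32 -> int64)
  => decoded: {"channel": null, "locale": "kappa", "attempts": 40, "duration": null, "blob": 0xBEEF, "version": 0}

backward: BREAKING [(channel, R2), (duration, R3), (version, R3)]; forward: BREAKING [(channel, R2), (duration, R3)]; decoded: {"channel": null, "locale": "kappa", "attempts": 40, "duration": null, "blob": 0xBEEF, "version": 0}


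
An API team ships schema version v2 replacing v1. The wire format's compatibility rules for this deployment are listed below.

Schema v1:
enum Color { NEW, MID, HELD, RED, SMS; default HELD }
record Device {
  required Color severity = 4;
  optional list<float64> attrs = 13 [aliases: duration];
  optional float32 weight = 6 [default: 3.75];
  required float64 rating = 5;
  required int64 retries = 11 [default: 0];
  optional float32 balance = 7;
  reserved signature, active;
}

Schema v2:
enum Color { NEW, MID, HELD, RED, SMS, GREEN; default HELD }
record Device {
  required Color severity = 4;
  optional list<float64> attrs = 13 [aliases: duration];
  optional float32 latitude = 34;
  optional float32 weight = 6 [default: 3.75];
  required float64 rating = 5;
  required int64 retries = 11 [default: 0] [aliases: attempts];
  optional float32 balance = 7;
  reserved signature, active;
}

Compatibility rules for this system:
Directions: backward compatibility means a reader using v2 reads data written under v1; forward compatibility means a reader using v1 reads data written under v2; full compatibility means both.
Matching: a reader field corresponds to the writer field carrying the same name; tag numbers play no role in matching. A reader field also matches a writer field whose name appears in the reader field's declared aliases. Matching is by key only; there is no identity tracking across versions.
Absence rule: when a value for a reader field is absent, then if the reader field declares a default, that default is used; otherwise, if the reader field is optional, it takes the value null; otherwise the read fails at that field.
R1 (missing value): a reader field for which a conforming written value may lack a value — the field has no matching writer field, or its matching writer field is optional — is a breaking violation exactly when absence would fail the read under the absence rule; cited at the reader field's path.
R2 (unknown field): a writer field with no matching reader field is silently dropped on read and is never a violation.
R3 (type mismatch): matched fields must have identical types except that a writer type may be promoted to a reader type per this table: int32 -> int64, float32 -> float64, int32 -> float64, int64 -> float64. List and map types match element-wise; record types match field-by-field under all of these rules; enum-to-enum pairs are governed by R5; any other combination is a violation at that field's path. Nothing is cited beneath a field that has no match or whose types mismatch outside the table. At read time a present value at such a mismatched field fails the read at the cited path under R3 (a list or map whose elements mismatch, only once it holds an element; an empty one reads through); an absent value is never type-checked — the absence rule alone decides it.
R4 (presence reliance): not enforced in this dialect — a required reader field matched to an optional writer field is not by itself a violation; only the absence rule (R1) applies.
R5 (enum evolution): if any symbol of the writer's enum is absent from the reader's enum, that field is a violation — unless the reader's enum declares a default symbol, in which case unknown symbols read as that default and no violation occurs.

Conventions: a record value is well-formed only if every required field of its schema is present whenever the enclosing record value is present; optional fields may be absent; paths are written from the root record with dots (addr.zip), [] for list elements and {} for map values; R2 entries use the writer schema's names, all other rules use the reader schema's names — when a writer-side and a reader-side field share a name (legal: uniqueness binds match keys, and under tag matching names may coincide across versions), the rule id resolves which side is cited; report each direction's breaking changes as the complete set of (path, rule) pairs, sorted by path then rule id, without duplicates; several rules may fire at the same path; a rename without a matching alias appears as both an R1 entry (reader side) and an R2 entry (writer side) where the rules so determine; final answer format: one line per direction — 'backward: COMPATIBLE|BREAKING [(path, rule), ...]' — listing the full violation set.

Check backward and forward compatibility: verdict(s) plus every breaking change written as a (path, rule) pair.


each type pair in Device: writer, then reader
backward pass over Device, reader schema v2, writer schema v1:
  Color -> Color, writer required: severity aligns to severity
  list<float64> -> list<float64>, writer optional: attrs aligns to attrs
  latitude has no writer counterpart
  float32 -> float32, writer optional: weight aligns to weight
  float64 -> float64, writer required: rating aligns to rating
  int64 -> int64, writer required: retries aligns to retries
  float32 -> float32, writer optional: balance aligns to balance
  nothing fires on Device: backward is COMPATIBLE
forward pass over Device, reader schema v1, writer schema v2:
  Color -> Color, writer required: severity aligns to severity
  list<float64> -> list<float64>, writer optional: attrs aligns to attrs
  float32 -> float32, writer optional: weight aligns to weight
  float64 -> float64, writer required: rating aligns to rating
  int64 -> int64, writer required: retries aligns to retries
  float32 -> float32, writer optional: balance aligns to balance
  latitude (writer side), unknown to reader
  nothing fires on Device: forward is COMPATIBLE

backward: COMPATIBLE []; forward: COMPATIBLE []


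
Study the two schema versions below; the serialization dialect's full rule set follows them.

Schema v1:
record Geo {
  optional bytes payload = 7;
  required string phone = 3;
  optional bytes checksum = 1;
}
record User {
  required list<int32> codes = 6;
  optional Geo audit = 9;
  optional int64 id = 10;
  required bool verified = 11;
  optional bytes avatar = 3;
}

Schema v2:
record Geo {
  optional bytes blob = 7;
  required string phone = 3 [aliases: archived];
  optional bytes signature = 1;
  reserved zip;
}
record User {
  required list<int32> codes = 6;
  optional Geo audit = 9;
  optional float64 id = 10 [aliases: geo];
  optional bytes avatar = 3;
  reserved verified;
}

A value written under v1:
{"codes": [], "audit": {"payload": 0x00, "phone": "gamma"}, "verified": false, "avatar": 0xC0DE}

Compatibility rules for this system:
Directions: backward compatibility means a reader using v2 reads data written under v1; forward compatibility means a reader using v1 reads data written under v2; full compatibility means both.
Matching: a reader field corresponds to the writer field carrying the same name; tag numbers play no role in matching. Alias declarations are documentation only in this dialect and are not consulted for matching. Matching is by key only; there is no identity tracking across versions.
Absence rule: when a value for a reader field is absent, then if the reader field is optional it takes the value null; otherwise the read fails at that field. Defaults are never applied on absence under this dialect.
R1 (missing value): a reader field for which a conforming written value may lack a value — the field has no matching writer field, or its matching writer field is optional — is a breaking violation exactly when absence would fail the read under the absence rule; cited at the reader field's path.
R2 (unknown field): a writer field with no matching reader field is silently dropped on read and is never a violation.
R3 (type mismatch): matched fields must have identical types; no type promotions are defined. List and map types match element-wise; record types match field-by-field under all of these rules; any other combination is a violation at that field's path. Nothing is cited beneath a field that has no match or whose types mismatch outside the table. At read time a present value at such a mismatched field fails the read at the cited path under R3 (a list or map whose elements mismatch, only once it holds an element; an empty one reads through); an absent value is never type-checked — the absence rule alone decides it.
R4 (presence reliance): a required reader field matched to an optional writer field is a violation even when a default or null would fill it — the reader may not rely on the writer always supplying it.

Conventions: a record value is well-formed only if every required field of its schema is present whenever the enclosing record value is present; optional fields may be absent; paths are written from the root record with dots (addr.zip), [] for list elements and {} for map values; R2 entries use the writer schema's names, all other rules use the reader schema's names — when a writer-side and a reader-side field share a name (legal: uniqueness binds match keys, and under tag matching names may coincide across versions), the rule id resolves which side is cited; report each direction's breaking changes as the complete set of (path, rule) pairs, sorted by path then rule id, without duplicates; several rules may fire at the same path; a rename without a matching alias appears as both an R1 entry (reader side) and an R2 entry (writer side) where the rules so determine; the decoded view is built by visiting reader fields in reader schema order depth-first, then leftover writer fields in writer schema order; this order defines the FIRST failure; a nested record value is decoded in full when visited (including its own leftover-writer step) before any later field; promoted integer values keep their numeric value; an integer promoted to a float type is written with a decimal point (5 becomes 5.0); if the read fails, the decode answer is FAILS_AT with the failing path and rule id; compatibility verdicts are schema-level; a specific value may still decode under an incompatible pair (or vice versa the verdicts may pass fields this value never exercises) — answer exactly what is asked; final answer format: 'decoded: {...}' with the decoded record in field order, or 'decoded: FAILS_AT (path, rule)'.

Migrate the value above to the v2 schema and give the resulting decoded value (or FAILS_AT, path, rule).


arrows below run writer -> reader for User
migrating the User value to v2:
  codes := []
  audit.blob := null (absent, optional -> null)
  audit.phone := "gamma"
  audit.signature := null (absent, optional -> null)
  writer audit.payload: unknown -> dropped
  id := null (absent, optional -> null)
  avatar := 0xC0DE
  writer verified: unknown -> dropped
  => decoded: {"codes": [], "audit": {"blob": null, "phone": "gamma", "signature": null}, "id": null, "avatar": 0xC0DE}
the other User changes do not affect what is asked:
  field id in record User: type int64 changed to float64 -> a verdict-level change on User — the shown value reads the same

decoded: {"codes": [], "audit": {"blob": null, "phone": "gamma", "signature": null}, "id": null, "avatar": 0xC0DE}


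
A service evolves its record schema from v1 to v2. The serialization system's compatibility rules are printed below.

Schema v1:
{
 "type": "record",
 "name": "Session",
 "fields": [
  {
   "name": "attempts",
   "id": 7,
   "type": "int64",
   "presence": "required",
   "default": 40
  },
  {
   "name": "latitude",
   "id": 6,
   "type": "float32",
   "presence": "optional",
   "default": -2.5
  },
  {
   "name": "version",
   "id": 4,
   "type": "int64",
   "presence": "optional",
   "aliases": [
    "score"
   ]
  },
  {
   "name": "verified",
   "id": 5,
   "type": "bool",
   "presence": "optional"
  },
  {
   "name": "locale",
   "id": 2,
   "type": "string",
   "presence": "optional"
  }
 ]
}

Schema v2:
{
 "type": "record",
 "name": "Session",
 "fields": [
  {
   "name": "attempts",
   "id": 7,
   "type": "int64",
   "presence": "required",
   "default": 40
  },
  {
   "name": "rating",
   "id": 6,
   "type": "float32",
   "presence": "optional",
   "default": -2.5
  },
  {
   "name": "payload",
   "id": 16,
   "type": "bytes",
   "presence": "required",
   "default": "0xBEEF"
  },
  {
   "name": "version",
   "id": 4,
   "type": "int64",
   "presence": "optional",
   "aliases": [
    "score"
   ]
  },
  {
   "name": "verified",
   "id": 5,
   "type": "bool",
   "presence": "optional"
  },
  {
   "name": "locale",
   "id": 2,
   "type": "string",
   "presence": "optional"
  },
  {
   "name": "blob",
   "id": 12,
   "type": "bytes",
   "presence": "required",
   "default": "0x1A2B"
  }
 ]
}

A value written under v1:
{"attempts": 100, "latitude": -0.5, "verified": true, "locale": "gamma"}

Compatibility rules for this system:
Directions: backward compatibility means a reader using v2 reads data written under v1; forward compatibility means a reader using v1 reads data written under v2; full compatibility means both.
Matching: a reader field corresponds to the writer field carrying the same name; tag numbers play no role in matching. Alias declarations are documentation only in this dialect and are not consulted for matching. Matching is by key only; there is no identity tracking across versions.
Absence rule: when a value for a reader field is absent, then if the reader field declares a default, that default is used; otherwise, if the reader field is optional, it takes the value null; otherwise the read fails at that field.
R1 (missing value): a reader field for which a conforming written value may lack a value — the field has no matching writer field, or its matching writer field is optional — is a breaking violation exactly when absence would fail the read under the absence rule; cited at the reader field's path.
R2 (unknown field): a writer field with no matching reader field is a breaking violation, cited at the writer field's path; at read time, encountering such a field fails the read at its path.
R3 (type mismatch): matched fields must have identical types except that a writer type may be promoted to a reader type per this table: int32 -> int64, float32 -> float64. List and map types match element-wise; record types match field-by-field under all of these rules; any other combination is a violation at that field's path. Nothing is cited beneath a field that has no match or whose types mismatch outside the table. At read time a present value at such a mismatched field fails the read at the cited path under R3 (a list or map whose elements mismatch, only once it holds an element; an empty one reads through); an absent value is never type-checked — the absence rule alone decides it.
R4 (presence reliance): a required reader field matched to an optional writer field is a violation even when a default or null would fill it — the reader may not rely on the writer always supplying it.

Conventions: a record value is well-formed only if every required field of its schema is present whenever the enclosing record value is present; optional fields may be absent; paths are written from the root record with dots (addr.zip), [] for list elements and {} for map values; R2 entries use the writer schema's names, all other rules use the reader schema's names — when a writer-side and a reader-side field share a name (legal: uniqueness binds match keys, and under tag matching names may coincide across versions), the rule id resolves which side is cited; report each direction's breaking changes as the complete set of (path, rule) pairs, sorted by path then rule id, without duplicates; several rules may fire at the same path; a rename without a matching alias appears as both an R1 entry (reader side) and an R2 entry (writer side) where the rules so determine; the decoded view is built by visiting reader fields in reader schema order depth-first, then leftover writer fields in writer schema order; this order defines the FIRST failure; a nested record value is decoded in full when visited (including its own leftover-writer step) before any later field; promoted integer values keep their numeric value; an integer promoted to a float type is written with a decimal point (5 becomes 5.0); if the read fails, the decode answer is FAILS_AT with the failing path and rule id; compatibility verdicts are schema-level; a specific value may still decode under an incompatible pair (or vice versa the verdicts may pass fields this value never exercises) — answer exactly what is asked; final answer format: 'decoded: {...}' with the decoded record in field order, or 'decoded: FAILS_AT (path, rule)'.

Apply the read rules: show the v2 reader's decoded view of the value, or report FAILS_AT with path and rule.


decoded: FAILS_AT (latitude, R2)

arrows below run writer -> reader for Session
decode (reader v2):
  attempts := 100
  rating := -2.5 (missing; default applied)
  payload := 0xBEEF (missing; default applied)
  version := null (missing; optional => null)
  verified := true
  locale := "gamma"
  blob := 0x1A2B (missing; default applied)
  read fails at latitude under R2 (unknown field)
  => FAILS_AT (latitude, R2)
the rest of the Session diff is inert for this question:
  added field blob to record Session: required bytes, tag 12, default 0x1A2B (in v2 it sits last) -> affects the rule determinations only; this particular Session value decodes identically
  added field payload to record Session: required bytes, tag 16, default 0xBEEF (in v2 it sits immediately before version) -> affects the rule determinations only; this particular Session value decodes identically


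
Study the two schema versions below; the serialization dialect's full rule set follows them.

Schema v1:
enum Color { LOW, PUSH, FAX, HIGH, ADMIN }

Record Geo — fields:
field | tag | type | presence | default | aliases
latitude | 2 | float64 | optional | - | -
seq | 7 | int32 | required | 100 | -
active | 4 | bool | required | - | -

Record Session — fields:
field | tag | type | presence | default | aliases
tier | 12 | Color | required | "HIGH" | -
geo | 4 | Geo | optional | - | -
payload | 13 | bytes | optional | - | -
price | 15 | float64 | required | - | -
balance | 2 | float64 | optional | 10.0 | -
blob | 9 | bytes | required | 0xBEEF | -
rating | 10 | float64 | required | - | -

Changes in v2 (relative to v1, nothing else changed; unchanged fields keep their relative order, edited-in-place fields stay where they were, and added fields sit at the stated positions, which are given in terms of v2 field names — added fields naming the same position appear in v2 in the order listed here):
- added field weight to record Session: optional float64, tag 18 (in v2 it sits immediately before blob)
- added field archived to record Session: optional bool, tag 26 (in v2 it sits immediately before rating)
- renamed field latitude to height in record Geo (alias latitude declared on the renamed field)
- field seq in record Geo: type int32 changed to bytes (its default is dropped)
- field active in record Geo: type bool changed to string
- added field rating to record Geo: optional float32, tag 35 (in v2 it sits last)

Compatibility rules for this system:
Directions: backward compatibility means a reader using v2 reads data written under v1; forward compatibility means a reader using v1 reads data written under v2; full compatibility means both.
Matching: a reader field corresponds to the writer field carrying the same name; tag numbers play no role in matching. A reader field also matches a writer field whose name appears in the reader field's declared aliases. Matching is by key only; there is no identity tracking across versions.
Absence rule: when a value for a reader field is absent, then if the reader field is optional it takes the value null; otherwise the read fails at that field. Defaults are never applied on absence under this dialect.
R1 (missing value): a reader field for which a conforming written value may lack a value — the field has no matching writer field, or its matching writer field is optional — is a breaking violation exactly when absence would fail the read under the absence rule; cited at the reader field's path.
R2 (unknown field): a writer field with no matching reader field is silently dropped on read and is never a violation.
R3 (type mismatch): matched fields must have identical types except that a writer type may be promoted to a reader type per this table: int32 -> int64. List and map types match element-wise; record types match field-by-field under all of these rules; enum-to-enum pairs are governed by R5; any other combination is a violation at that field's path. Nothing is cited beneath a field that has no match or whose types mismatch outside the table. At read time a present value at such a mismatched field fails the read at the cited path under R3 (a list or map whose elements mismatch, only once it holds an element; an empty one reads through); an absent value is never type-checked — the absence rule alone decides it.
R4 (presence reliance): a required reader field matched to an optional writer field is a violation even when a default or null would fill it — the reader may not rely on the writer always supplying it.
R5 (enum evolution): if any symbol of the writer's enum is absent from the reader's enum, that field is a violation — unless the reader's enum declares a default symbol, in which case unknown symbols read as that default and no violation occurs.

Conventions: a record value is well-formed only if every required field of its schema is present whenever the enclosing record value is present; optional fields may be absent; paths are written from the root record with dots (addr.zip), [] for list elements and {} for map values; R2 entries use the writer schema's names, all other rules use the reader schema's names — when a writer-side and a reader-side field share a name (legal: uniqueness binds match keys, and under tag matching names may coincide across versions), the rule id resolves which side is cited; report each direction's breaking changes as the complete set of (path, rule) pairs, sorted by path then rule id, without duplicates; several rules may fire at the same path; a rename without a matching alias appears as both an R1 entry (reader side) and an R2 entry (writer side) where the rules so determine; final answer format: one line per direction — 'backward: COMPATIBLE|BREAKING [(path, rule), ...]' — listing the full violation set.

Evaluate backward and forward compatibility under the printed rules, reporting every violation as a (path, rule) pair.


arrows below run writer -> reader for Session
backward on Session — v2 reading data written by v1:
  tier: Color -> Color, writer required; from tier
  geo: Geo -> Geo, writer optional; from geo
  payload: bytes -> bytes, writer optional; from payload
  price: float64 -> float64, writer required; from price
  balance: float64 -> float64, writer optional; from balance
  weight: no writer-side match
  blob: bytes -> bytes, writer required; from blob
  archived: no writer-side match
  rating: float64 -> float64, writer required; from rating
  geo.height: float64 -> float64, writer optional; from geo.latitude
  geo.seq: int32 -> bytes, writer required; from geo.seq
  geo.active: bool -> string, writer required; from geo.active
  geo.rating: no writer-side match
  violation R3 at geo.active
  violation R3 at geo.seq
  => backward verdict for Session: BREAKING, 2 violation(s)
forward on Session — v1 reading data written by v2:
  tier: Color -> Color, writer required; from tier
  geo: Geo -> Geo, writer optional; from geo
  payload: bytes -> bytes, writer optional; from payload
  price: float64 -> float64, writer required; from price
  balance: float64 -> float64, writer optional; from balance
  blob: bytes -> bytes, writer required; from blob
  rating: float64 -> float64, writer required; from rating
  writer field weight has no reader counterpart
  writer field archived has no reader counterpart
  geo.latitude: no writer-side match
  geo.seq: bytes -> int32, writer required; from geo.seq
  geo.active: string -> bool, writer required; from geo.active
  writer field geo.height has no reader counterpart
  writer field geo.rating has no reader counterpart
  violation R3 at geo.active
  violation R3 at geo.seq
  => forward verdict for Session: BREAKING, 2 violation(s)

backward: BREAKING [(geo.active, R3), (geo.seq, R3)]; forward: BREAKING [(geo.active, R3), (geo.seq, R3)]


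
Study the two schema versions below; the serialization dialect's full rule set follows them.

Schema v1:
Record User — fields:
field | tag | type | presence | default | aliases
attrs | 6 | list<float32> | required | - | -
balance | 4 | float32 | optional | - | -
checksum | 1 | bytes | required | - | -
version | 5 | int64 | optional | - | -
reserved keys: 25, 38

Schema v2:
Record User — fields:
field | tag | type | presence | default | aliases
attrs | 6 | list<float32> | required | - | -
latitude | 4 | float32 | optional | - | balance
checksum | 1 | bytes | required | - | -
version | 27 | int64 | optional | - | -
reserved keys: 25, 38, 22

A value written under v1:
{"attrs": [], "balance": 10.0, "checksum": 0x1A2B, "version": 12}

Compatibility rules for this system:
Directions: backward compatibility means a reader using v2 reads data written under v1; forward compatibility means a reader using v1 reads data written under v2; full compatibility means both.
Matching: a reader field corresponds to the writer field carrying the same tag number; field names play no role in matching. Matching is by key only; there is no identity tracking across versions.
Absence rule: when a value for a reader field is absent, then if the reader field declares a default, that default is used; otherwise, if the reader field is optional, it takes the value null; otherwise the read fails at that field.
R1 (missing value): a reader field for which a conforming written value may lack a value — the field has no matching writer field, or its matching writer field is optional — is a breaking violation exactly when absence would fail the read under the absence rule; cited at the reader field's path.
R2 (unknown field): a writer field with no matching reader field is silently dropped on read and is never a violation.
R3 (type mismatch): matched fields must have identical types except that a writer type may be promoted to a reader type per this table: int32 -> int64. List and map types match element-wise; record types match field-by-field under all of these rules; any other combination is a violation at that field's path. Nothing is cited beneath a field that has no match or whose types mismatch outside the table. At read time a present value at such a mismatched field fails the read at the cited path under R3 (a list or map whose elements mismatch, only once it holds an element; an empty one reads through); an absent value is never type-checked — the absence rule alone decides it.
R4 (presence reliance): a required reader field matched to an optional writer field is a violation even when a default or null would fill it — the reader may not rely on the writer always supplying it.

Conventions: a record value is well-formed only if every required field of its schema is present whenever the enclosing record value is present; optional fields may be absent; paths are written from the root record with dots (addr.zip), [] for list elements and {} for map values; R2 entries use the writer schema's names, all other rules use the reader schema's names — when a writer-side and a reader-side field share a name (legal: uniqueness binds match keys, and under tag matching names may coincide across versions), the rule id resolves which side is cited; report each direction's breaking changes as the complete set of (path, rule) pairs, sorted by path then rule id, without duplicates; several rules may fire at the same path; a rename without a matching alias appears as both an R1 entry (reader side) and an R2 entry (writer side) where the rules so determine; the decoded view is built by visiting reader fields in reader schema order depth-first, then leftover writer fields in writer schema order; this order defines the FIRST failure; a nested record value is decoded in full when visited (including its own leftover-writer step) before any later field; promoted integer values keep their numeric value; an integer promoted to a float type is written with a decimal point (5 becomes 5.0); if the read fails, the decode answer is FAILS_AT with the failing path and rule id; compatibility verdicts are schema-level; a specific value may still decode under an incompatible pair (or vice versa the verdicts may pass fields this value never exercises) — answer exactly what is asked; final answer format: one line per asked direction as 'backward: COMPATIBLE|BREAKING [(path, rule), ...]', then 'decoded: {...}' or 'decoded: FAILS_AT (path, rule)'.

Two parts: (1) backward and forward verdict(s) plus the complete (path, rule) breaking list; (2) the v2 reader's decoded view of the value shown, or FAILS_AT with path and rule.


each type pair in User: writer, then reader
checking backward for User: reader v2 against writer v1:
  writer required, list<float32> -> list<float32>: reader attrs maps from writer attrs
  writer optional, float32 -> float32: reader latitude maps from writer balance
  writer required, bytes -> bytes: reader checksum maps from writer checksum
  version: no writer match
  writer field version has no reader counterpart
  => backward verdict for User: COMPATIBLE, no violations
checking forward for User: reader v1 against writer v2:
  writer required, list<float32> -> list<float32>: reader attrs maps from writer attrs
  writer optional, float32 -> float32: reader balance maps from writer latitude
  writer required, bytes -> bytes: reader checksum maps from writer checksum
  version: no writer match
  writer field version has no reader counterpart
  => forward verdict for User: COMPATIBLE, no violations
decode walk for User under reader schema v2:
  attrs := []
  latitude := 10.0 (from writer balance)
  checksum := 0x1A2B
  version := null (absent, optional -> null)
  writer version: unknown -> dropped
  => decoded: {"attrs": [], "latitude": 10.0, "checksum": 0x1A2B, "version": null}

backward: COMPATIBLE []; forward: COMPATIBLE []; decoded: {"attrs": [], "latitude": 10.0, "checksum": 0x1A2B, "version": null}


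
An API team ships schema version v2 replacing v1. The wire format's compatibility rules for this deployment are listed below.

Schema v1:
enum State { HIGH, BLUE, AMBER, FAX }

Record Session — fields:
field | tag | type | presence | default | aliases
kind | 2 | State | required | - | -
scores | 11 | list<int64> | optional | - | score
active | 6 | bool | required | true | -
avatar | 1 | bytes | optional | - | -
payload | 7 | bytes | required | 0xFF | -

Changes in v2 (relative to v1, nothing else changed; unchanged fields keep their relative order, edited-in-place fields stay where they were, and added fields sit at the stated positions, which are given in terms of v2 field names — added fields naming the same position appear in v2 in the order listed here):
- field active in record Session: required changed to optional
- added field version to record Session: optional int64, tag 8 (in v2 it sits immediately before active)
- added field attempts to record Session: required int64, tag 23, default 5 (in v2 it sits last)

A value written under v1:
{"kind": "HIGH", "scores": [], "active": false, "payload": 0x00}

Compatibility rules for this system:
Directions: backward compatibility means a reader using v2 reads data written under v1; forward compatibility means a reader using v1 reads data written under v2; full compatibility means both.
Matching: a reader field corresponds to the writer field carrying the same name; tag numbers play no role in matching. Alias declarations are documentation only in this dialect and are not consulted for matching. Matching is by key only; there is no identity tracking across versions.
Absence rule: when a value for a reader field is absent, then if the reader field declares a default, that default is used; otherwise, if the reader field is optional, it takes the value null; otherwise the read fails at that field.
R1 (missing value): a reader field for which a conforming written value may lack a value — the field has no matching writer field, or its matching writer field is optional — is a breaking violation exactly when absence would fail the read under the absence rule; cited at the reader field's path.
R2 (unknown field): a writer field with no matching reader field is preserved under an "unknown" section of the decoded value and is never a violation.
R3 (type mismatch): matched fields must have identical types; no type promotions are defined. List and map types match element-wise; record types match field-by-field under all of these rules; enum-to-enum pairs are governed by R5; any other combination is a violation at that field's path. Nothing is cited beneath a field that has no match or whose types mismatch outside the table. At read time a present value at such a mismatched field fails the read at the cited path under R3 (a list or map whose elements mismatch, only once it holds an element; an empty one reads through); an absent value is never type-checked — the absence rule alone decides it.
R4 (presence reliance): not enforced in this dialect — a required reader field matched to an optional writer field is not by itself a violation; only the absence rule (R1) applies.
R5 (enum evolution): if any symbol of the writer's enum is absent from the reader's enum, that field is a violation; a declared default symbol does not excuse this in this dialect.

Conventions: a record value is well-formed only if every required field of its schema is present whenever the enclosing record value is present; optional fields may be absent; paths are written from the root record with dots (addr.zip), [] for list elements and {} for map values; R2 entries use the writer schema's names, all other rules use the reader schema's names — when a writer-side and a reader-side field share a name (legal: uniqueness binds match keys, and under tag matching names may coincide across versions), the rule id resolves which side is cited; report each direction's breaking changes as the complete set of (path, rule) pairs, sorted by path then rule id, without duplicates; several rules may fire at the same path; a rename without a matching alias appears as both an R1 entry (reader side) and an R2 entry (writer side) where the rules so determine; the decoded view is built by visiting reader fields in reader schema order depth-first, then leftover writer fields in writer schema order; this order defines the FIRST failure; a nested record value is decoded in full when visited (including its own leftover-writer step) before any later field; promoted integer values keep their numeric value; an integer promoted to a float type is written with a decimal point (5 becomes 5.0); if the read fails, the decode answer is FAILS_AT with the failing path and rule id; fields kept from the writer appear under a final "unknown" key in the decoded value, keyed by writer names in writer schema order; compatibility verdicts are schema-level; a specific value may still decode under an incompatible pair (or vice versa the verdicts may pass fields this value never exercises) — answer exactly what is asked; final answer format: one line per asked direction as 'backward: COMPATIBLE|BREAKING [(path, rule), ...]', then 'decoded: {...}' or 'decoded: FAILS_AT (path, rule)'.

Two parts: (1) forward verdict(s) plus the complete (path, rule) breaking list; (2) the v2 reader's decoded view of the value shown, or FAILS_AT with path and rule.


forward: COMPATIBLE []; decoded: {"kind": "HIGH", "scores": [], "version": null, "active": false, "avatar": null, "payload": 0x00, "attempts": 5}

in Session below, arrows point writer -> reader
forward analysis of Session with v1 as reader and v2 as writer:
  State -> State, writer required: kind aligns to kind
  list<int64> -> list<int64>, writer optional: scores aligns to scores
  bool -> bool, writer optional: active aligns to active
  bytes -> bytes, writer optional: avatar aligns to avatar
  bytes -> bytes, writer required: payload aligns to payload
  writer field version has no reader counterpart
  writer field attempts has no reader counterpart
  => forward verdict for Session: COMPATIBLE, no violations
decode (reader v2):
  kind := "HIGH"
  scores := []
  version := null (missing; optional => null)
  active := false
  avatar := null (missing; optional => null)
  payload := 0x00
  attempts := 5 (missing; default applied)
  => decoded: {"kind": "HIGH", "scores": [], "version": null, "active": false, "avatar": null, "payload": 0x00, "attempts": 5}
the rest of the Session diff is inert for this question:
  field active in record Session: required changed to optional -> fires no rule on Session, leaving the asked answer as it is
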